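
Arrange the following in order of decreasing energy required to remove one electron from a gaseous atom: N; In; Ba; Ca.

N > Ca > In > Ba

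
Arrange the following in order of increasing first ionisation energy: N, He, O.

IE₁ increases left→right with effective nuclear charge and decreases top→bottom as the valence shell moves farther out.
Neither a single period nor a single group — weigh both effects.
N > O: this pair runs against the simple trend — see the exception note.
He > N: relative to N, both the across-period and down-group shifts push He's first ionization energy up.
Note the exception: N has a higher first ionization energy than O, contrary to the simple trend — pairing an electron in O's 2p⁴ costs repulsion energy, so O ionizes more easily than half-filled N (2p³).
Approximate values (kJ/mol): He 2372, N 1402, O 1314.
So from lowest to highest: O < N < He.

O, N, He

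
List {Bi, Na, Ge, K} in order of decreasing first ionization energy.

Ge > Bi > Na > K

First ionization energy rises across a period (greater Z_eff holds electrons more tightly) and falls down a group (valence electrons are farther from the nucleus).
Neither a single period nor a single group — weigh both effects.
Na > K: Na sits above K in group 1, so the down-group effect alone puts Na higher.
Bi > Na: period and group pull opposite ways; the across-period shift dominates (703 vs 496 kJ/mol).
Ge > Bi: period and group pull opposite ways; the down-group shift dominates (762 vs 703 kJ/mol).
For reference (kJ/mol): Na 496, K 419, Ge 762, Bi 703.
So from highest to lowest: Ge > Bi > Na > K.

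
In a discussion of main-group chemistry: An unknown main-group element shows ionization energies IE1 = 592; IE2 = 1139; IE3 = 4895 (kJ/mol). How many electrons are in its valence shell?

Look for the largest jump between consecutive ionization energies: IE3/IE2 ≈ 4.3, far larger than any earlier ratio.
That jump marks the point where a core electron is being removed. So the atom has 2 valence electrons.

2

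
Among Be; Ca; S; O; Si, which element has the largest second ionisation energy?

O

The second ionization energy removes an electron from the +1 ion. For each element: Be⁺ still has 1 valence electron; Ca⁺ still has 1 valence electron; S⁺ still has 5 valence electrons; O⁺ still has 5 valence electrons; Si⁺ still has 3 valence electrons.
All are still removing valence electrons, so compare the +1 ions as you would atoms: IE_2 generally rises across a period (higher Z_eff) and falls down a group (larger shell), subject to the usual subshell exceptions.
Valence configurations: Be⁺ [He]2s¹, Ca⁺ [Ar]4s¹, S⁺ [Ne]3s²3p³, O⁺ [He]2s²2p³, Si⁺ [Ne]3s²3p¹.
Approximate IE_2 values (kJ/mol): Be 1757, Ca 1145, S 2252, O 3388, Si 1577.
Hence IE_2: Ca < Si < Be < S < O.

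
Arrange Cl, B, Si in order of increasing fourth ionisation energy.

After 3 electrons have been removed, what remains? Cl³⁺ still has 4 valence electrons; B³⁺ is the bare [He] core; Si³⁺ still has 1 valence electron.
Pulling an electron out of a noble-gas core costs far more than removing a remaining valence electron, so B sits at the high end of IE_4.
Valence configurations: Cl³⁺ [Ne]3s²3p², Si³⁺ [Ne]3s¹.
The numbers (kJ/mol): Cl 5159, B 25026, Si 4356.
So the fourth ionization energies run Si < Cl < B.

Si, Cl, B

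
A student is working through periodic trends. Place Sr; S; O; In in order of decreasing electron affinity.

S > O > In > Sr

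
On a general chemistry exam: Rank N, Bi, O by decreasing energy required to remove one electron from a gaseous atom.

N, O, Bi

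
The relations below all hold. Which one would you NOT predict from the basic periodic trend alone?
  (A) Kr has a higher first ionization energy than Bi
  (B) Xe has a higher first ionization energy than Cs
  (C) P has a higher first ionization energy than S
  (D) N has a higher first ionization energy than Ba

The general trend: first ionization energy increases across a period and decreases down a group.
(A) Kr (period 4, group 18) vs Bi (period 6, group 15): the stated order agrees with the simple trend.
(B) Xe (period 5, group 18) vs Cs (period 6, group 1): the stated order agrees with the simple trend.
(C) P (period 3, group 15) vs S (period 3, group 16): the stated order contradicts the simple trend.
(D) N (period 2, group 15) vs Ba (period 6, group 2): the stated order agrees with the simple trend.
The exception is (C): S (3p⁴) ionizes more easily than half-filled P (3p³) because the paired 3p electron in S is pushed out by e⁻–e⁻ repulsion.

(C)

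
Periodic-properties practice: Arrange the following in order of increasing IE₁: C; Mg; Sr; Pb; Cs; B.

Cs, Sr, Pb, Mg, B, C

Removing the outermost electron gets harder across a period and easier down a group.
These span different periods and groups, so the two trends combine.
Sr > Cs: both effects reinforce here, so Sr is clearly the higher of the two.
Pb > Sr: period and group pull opposite ways; the across-period shift dominates (716 vs 550 kJ/mol).
Mg > Pb: period and group pull opposite ways; the down-group shift dominates (738 vs 716 kJ/mol).
B > Mg: both effects reinforce here, so B is clearly the higher of the two.
C > B: both are in period 2; the period trend gives C the larger value.
Tabulated first ionization energy (kJ/mol): B 801, C 1086, Mg 738, Sr 550, Cs 376, Pb 716.
So from lowest to highest: Cs < Sr < Pb < Mg < B < C.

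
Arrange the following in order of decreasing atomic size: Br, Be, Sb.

Be is in period 2, group 2; Br is in period 4, group 17; Sb is in period 5, group 15.
Moving right in a period, electrons are added to the same shell under a stronger nuclear pull, so atoms get smaller; moving down, a new shell is opened and atoms get larger.
Here both period and group differ, so the two effects have to be weighed against each other.
Br > Be: period and group pull opposite ways; the down-group shift dominates (114 vs 102 pm).
Sb > Br: relative to Br, both the across-period and down-group shifts push Sb's atomic radius up.
Tabulated atomic radius (pm): Be 102, Br 114, Sb 140.
So from largest to smallest: Sb > Br > Be.

Sb > Br > Be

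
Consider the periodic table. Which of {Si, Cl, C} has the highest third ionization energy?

After 2 electrons have been removed, what remains? Si²⁺ still has 2 valence electrons; Cl²⁺ still has 5 valence electrons; C²⁺ still has 2 valence electrons.
All are still removing valence electrons, so compare the +2 ions as you would atoms: IE_3 generally rises across a period (higher Z_eff) and falls down a group (larger shell), subject to the usual subshell exceptions.
Valence configurations: Si²⁺ [Ne]3s², Cl²⁺ [Ne]3s²3p³, C²⁺ [He]2s².
The numbers (kJ/mol): Si 3232, Cl 3822, C 4620.
Overall IE_3 order: Si < Cl < C.

C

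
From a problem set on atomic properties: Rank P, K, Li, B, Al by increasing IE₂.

Al, P, B, K, Li

Consider each +1 ion: P⁺ still has 4 valence electrons; K⁺ is the bare [Ar] core; Li⁺ is the bare [He] core; B⁺ still has 2 valence electrons; Al⁺ still has 2 valence electrons.
Pulling an electron out of a noble-gas core costs far more than removing a remaining valence electron, so K and Li sit at the high end of IE_2.
Valence configurations: P⁺ [Ne]3s²3p², B⁺ [He]2s², Al⁺ [Ne]3s².
The numbers (kJ/mol): P 1907, K 3052, Li 7298, B 2427, Al 1817.
Overall IE_2 order: Al < P < B < K < Li.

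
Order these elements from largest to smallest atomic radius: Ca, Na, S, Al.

Na is in period 3, group 1; Al is in period 3, group 13; S is in period 3, group 16; Ca is in period 4, group 2.
Moving right in a period, electrons are added to the same shell under a stronger nuclear pull, so atoms get smaller; moving down, a new shell is opened and atoms get larger.
Here both period and group differ, so the two effects have to be weighed against each other.
Al > S: Al lies to the left of S in period 3, so the across-period effect alone puts Al larger.
Na > Al: both are in period 3; the period trend gives Na the larger value.
Ca > Na: period and group pull opposite ways; the down-group shift dominates (171 vs 155 pm).
Tabulated atomic radius (pm): Na 155, Al 126, S 103, Ca 171.
So from largest to smallest: Ca > Na > Al > S.

Ca > Na > Al > S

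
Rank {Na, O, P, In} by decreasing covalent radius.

Na > In > P > O

O is in period 2, group 16; Na is in period 3, group 1; P is in period 3, group 15; In is in period 5, group 13.
Atomic radius shrinks across a period as nuclear charge pulls the same shell inward, and grows down a group as new shells are added.
Here both period and group differ, so the two effects have to be weighed against each other.
P > O: relative to O, both the across-period and down-group shifts push P's atomic radius up.
In > P: relative to P, both the across-period and down-group shifts push In's atomic radius up.
Na > In: period and group pull opposite ways; the across-period shift dominates (155 vs 142 pm).
For reference (pm): O 63, Na 155, P 111, In 142.
So from largest to smallest: Na > In > P > O.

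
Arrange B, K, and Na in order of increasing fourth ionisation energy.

After 3 electrons have been removed, what remains? B³⁺ is the bare [He] core; K³⁺ is already 2 electrons into the core; Na³⁺ is already 2 electrons into the core.
All of these are removing an electron from a noble-gas core or deeper; the smaller core (lower principal quantum number) is held far more tightly, and within a period the higher nuclear charge binds the same core more tightly.
The numbers (kJ/mol): B 25026, K 5877, Na 9543.
So the fourth ionization energies run K < Na < B.

K < Na < B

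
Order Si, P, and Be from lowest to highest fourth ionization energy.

Si < P < Be

Consider each +3 ion: Si³⁺ still has 1 valence electron; P³⁺ still has 2 valence electrons; Be³⁺ is already 1 electron into the core.
Breaking into a closed-shell core is much more expensive than removing a leftover valence electron — Be has the largest IE_4 here.
Valence configurations: Si³⁺ [Ne]3s¹, P³⁺ [Ne]3s².
The numbers (kJ/mol): Si 4356, P 4964, Be 21007.
So the fourth ionization energies run Si < P < Be.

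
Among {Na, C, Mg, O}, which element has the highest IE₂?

Na

IE_2 is the cost of taking one more electron from the +1 cation: Na⁺ is the bare [Ne] core; C⁺ still has 3 valence electrons; Mg⁺ still has 1 valence electron; O⁺ still has 5 valence electrons.
Pulling an electron out of a noble-gas core costs far more than removing a remaining valence electron, so Na sits at the high end of IE_2.
Valence configurations: C⁺ [He]2s²2p¹, Mg⁺ [Ne]3s¹, O⁺ [He]2s²2p³.
Tabulated IE_2 (kJ/mol): Na 4562, C 2353, Mg 1451, O 3388.
So the second ionization energies run Mg < C < O < Na.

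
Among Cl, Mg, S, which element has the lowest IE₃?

The third ionization energy removes an electron from the +2 ion. For each element: Cl²⁺ still has 5 valence electrons; Mg²⁺ is the bare [Ne] core; S²⁺ still has 4 valence electrons.
Breaking into a closed-shell core is much more expensive than removing a leftover valence electron — Mg has the largest IE_3 here.
Valence configurations: Cl²⁺ [Ne]3s²3p³, S²⁺ [Ne]3s²3p².
The numbers (kJ/mol): Cl 3822, Mg 7733, S 3357.
So the third ionization energies run S < Cl < Mg.

S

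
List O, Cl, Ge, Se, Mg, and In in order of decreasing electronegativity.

O is in period 2, group 16; Mg is in period 3, group 2; Cl is in period 3, group 17; Ge is in period 4, group 14; Se is in period 4, group 16; In is in period 5, group 13.
EN rises left→right (higher Z_eff, smaller atoms) and falls top→bottom (larger, more shielded atoms).
Here both period and group differ, so the two effects have to be weighed against each other.
In > Mg: period and group pull opposite ways; the across-period shift dominates (1.78 vs 1.31).
Ge > In: both effects reinforce here, so Ge is clearly the higher of the two.
Se > Ge: both are in period 4; the period trend gives Se the larger value.
Cl > Se: relative to Se, both the across-period and down-group shifts push Cl's electronegativity up.
O > Cl: period and group pull opposite ways; the down-group shift dominates (3.44 vs 3.16).
Approximate values (Pauling): O 3.44, Mg 1.31, Cl 3.16, Ge 2.01, Se 2.55, In 1.78.
So from highest to lowest: O > Cl > Se > Ge > In > Mg.

O > Cl > Se > Ge > In > Mg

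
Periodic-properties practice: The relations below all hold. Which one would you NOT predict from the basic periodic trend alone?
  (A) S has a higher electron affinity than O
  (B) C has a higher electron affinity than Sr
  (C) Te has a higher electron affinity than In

(A)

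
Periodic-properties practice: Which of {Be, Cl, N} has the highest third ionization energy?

After 2 electrons have been removed, what remains? Be²⁺ is the bare [He] core; Cl²⁺ still has 5 valence electrons; N²⁺ still has 3 valence electrons.
Core electrons are held far more tightly than valence electrons, so Be tops the IE_3 order.
Valence configurations: Cl²⁺ [Ne]3s²3p³, N²⁺ [He]2s²2p¹.
The numbers (kJ/mol): Be 14849, Cl 3822, N 4578.
Hence IE_3: Cl < N < Be.

Be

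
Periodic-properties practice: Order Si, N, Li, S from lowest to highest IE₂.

Si < S < N < Li

The second ionization energy removes an electron from the +1 ion. For each element: Si⁺ still has 3 valence electrons; N⁺ still has 4 valence electrons; Li⁺ is the bare [He] core; S⁺ still has 5 valence electrons.
Breaking into a closed-shell core is much more expensive than removing a leftover valence electron — Li has the largest IE_2 here.
Valence configurations: Si⁺ [Ne]3s²3p¹, N⁺ [He]2s²2p², S⁺ [Ne]3s²3p³.
The numbers (kJ/mol): Si 1577, N 2856, Li 7298, S 2252.
Putting it together, IE_2: Si < S < N < Li.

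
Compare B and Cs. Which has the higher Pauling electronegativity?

B

B is in period 2, group 13; Cs is in period 6, group 1.
Atoms toward the upper right of the periodic table pull bonding electrons most strongly.
Here both period and group differ, so the two effects have to be weighed against each other.
B > Cs: relative to Cs, both the across-period and down-group shifts push B's electronegativity up.
Tabulated electronegativity (Pauling): B 2.04, Cs 0.79.
So B has the higher Pauling electronegativity (B > Cs).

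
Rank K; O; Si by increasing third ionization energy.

Si, K, O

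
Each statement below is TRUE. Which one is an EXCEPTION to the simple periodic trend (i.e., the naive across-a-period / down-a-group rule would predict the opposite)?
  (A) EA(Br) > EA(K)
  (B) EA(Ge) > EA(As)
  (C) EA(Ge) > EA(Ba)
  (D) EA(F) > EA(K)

(B)

The general trend: electron affinity increases across a period and decreases down a group.
(A) Br (period 4, group 17) vs K (period 4, group 1): the stated order agrees with the simple trend.
(B) Ge (period 4, group 14) vs As (period 4, group 15): the stated order contradicts the simple trend.
(C) Ge (period 4, group 14) vs Ba (period 6, group 2): the stated order agrees with the simple trend.
(D) F (period 2, group 17) vs K (period 4, group 1): the stated order agrees with the simple trend.
The exception is (B): adding an electron to As's half-filled 4p³ is unfavourable, so Ge (4p²) has the more exothermic EA.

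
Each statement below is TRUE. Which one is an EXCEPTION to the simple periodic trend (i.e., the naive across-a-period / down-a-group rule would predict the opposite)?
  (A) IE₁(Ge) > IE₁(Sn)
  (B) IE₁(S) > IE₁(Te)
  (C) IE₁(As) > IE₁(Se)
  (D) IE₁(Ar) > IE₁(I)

(C)

The general trend: first ionization energy increases across a period and decreases down a group.
(A) Ge (period 4, group 14) vs Sn (period 5, group 14): the stated order agrees with the simple trend.
(B) S (period 3, group 16) vs Te (period 5, group 16): the stated order agrees with the simple trend.
(C) As (period 4, group 15) vs Se (period 4, group 16): the stated order contradicts the simple trend.
(D) Ar (period 3, group 18) vs I (period 5, group 17): the stated order agrees with the simple trend.
The exception is (C): Se (4p⁴) ionizes more easily than half-filled As (4p³).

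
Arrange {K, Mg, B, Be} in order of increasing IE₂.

After 1 electron has been removed, what remains? K⁺ is the bare [Ar] core; Mg⁺ still has 1 valence electron; B⁺ still has 2 valence electrons; Be⁺ still has 1 valence electron.
Core electrons are held far more tightly than valence electrons, so K tops the IE_2 order.
Valence configurations: Mg⁺ [Ne]3s¹, B⁺ [He]2s², Be⁺ [He]2s¹.
Tabulated IE_2 (kJ/mol): K 3052, Mg 1451, B 2427, Be 1757.
So the second ionization energies run Mg < Be < B < K.

Mg, Be, B, K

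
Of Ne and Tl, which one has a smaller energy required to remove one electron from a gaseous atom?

Tl

Ne is in period 2, group 18; Tl is in period 6, group 13.
IE₁ increases left→right with effective nuclear charge and decreases top→bottom as the valence shell moves farther out.
Here both period and group differ, so the two effects have to be weighed against each other.
Ne > Tl: relative to Tl, both the across-period and down-group shifts push Ne's first ionization energy up.
Approximate values (kJ/mol): Ne 2081, Tl 589.
So Tl has the smaller energy required to remove one electron from a gaseous atom (Tl < Ne).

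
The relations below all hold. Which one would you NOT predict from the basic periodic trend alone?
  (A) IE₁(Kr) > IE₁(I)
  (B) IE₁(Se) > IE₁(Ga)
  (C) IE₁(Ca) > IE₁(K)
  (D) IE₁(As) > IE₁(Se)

The general trend: IE₁ increases across a period and decreases down a group.
(A) Kr (period 4, group 18) vs I (period 5, group 17): the stated order agrees with the simple trend.
(B) Se (period 4, group 16) vs Ga (period 4, group 13): the stated order agrees with the simple trend.
(C) Ca (period 4, group 2) vs K (period 4, group 1): the stated order agrees with the simple trend.
(D) As (period 4, group 15) vs Se (period 4, group 16): the stated order contradicts the simple trend.
The exception is (D): Se (4p⁴) ionizes more easily than half-filled As (4p³).

(D)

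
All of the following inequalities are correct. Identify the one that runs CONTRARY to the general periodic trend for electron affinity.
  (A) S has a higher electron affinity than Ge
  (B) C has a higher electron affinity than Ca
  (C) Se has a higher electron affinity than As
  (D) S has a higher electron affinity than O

(D)

The general trend: electron affinity increases across a period and decreases down a group.
(A) S (period 3, group 16) vs Ge (period 4, group 14): the stated order agrees with the simple trend.
(B) C (period 2, group 14) vs Ca (period 4, group 2): the stated order agrees with the simple trend.
(C) Se (period 4, group 16) vs As (period 4, group 15): the stated order agrees with the simple trend.
(D) S (period 3, group 16) vs O (period 2, group 16): the stated order contradicts the simple trend.
The exception is (D): the compact 2p subshell of O repels the added electron more than S's larger 3p does.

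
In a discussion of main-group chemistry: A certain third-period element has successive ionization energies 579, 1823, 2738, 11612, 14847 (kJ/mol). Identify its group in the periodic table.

Look for the largest jump between consecutive ionization energies: IE4/IE3 ≈ 4.2, far larger than any earlier ratio.
That jump marks the point where a core electron is being removed. So the atom has 3 valence electrons.
A main-group element with 3 valence electrons is in group 13.

Group 13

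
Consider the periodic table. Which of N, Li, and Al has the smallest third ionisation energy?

Al

Consider each +2 ion: N²⁺ still has 3 valence electrons; Li²⁺ is already 1 electron into the core; Al²⁺ still has 1 valence electron.
Breaking into a closed-shell core is much more expensive than removing a leftover valence electron — Li has the largest IE_3 here.
Valence configurations: N²⁺ [He]2s²2p¹, Al²⁺ [Ne]3s¹.
Tabulated IE_3 (kJ/mol): N 4578, Li 11815, Al 2745.
Overall IE_3 order: Al < N < Li.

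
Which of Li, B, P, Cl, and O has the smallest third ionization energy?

Consider each +2 ion: Li²⁺ is already 1 electron into the core; B²⁺ still has 1 valence electron; P²⁺ still has 3 valence electrons; Cl²⁺ still has 5 valence electrons; O²⁺ still has 4 valence electrons.
Core electrons are held far more tightly than valence electrons, so Li tops the IE_3 order.
Valence configurations: B²⁺ [He]2s¹, P²⁺ [Ne]3s²3p¹, Cl²⁺ [Ne]3s²3p³, O²⁺ [He]2s²2p².
Approximate IE_3 values (kJ/mol): Li 11815, B 3660, P 2914, Cl 3822, O 5300.
Hence IE_3: P < B < Cl < O < Li.

P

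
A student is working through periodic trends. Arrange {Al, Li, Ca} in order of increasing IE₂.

Ca < Al < Li

IE_2 is the cost of taking one more electron from the +1 cation: Al⁺ still has 2 valence electrons; Li⁺ is the bare [He] core; Ca⁺ still has 1 valence electron.
Pulling an electron out of a noble-gas core costs far more than removing a remaining valence electron, so Li sits at the high end of IE_2.
Valence configurations: Al⁺ [Ne]3s², Ca⁺ [Ar]4s¹.
Approximate IE_2 values (kJ/mol): Al 1817, Li 7298, Ca 1145.
Putting it together, IE_2: Ca < Al < Li.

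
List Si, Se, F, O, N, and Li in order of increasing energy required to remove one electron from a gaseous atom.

Li < Si < Se < O < N < F

Li is in period 2, group 1; N is in period 2, group 15; O is in period 2, group 16; F is in period 2, group 17; Si is in period 3, group 14; Se is in period 4, group 16.
First ionization energy rises across a period (greater Z_eff holds electrons more tightly) and falls down a group (valence electrons are farther from the nucleus).
Here both period and group differ, so the two effects have to be weighed against each other.
Si > Li: the two effects oppose for this pair; the across-period effect wins (786 vs 520 kJ/mol).
Se > Si: the two effects oppose for this pair; the across-period effect wins (941 vs 786 kJ/mol).
O > Se: O sits above Se in group 16, so the down-group effect alone puts O higher.
N > O: this pair runs against the simple trend — see the exception note.
F > N: both are in period 2; the period trend gives F the larger value.
Note the exception: N has a higher first ionization energy than O, contrary to the simple trend — pairing an electron in O's 2p⁴ costs repulsion energy, so O ionizes more easily than half-filled N (2p³).
For reference (kJ/mol): Li 520, N 1402, O 1314, F 1681, Si 786, Se 941.
So from lowest to highest: Li < Si < Se < O < N < F.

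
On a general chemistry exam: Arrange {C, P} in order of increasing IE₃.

P, C

After 2 electrons have been removed, what remains? C²⁺ still has 2 valence electrons; P²⁺ still has 3 valence electrons.
All are still removing valence electrons, so compare the +2 ions as you would atoms: IE_3 generally rises across a period (higher Z_eff) and falls down a group (larger shell), subject to the usual subshell exceptions.
Valence configurations: C²⁺ [He]2s², P²⁺ [Ne]3s²3p¹.
Approximate IE_3 values (kJ/mol): C 4620, P 2914.
Hence IE_3: P < C.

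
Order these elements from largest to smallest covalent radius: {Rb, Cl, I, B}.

Rb > I > Cl > B

B is in period 2, group 13; Cl is in period 3, group 17; Rb is in period 5, group 1; I is in period 5, group 17.
Moving right in a period, electrons are added to the same shell under a stronger nuclear pull, so atoms get smaller; moving down, a new shell is opened and atoms get larger.
Here both period and group differ, so the two effects have to be weighed against each other.
Cl > B: the two effects oppose for this pair; the down-group effect wins (99 vs 85 pm).
I > Cl: they share group 17; the group trend gives I the larger value.
Rb > I: Rb lies to the left of I in period 5, so the across-period effect alone puts Rb larger.
Approximate values (pm): B 85, Cl 99, Rb 210, I 133.
So from largest to smallest: Rb > I > Cl > B.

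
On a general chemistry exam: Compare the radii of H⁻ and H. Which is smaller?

Forming H⁻ adds 1 electron to H. More electron–electron repulsion in the same shell, with unchanged nuclear charge, lets the cloud expand.
An anion is larger than its parent atom: H⁻ > H.

H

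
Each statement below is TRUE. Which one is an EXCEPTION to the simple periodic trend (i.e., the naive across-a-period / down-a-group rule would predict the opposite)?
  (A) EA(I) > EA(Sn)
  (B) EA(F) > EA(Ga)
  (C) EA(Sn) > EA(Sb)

The general trend: electron affinity increases across a period and decreases down a group.
(A) I (period 5, group 17) vs Sn (period 5, group 14): the stated order agrees with the simple trend.
(B) F (period 2, group 17) vs Ga (period 4, group 13): the stated order agrees with the simple trend.
(C) Sn (period 5, group 14) vs Sb (period 5, group 15): the stated order contradicts the simple trend.
The exception is (C): adding an electron to Sb's half-filled 5p³ is unfavourable, so Sn has the more exothermic EA.

(C)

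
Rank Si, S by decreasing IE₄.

S > Si

The fourth ionization energy removes an electron from the +3 ion. For each element: Si³⁺ still has 1 valence electron; S³⁺ still has 3 valence electrons.
All are still removing valence electrons, so compare the +3 ions as you would atoms: IE_4 generally rises across a period (higher Z_eff) and falls down a group (larger shell), subject to the usual subshell exceptions.
Valence configurations: Si³⁺ [Ne]3s¹, S³⁺ [Ne]3s²3p¹.
Approximate IE_4 values (kJ/mol): Si 4356, S 4556.
Putting it together, IE_4: Si < S.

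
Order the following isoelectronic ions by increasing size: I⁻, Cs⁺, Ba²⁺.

All of these have 54 electrons, so size is governed by nuclear charge alone: the more protons, the stronger the pull on the same electron cloud, and the smaller the ion.
Nuclear charges: Ba²⁺ (Z=56), Cs⁺ (Z=55), I⁻ (Z=53).
Smallest to largest: Ba²⁺ < Cs⁺ < I⁻.

Ba²⁺ < Cs⁺ < I⁻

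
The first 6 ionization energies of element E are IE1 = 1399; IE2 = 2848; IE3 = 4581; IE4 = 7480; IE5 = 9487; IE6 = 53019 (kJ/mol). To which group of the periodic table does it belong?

Group 15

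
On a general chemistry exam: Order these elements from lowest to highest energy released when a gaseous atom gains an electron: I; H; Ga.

H is in period 1, group 1; Ga is in period 4, group 13; I is in period 5, group 17.
Adding an electron releases more energy for atoms nearer the top right (short of the noble gases).
Here both period and group differ, so the two effects have to be weighed against each other.
H > Ga: the two effects oppose for this pair; the down-group effect wins (73 vs 29 kJ/mol).
I > H: period and group pull opposite ways; the across-period shift dominates (295 vs 73 kJ/mol).
Tabulated electron affinity (kJ/mol): H 73, Ga 29, I 295.
So from lowest to highest: Ga < H < I.

Ga, H, I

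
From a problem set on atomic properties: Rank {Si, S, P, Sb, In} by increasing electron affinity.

In < P < Sb < Si < S

EA tends to increase across a period and decrease down a group, though the pattern is less regular than for IE or radius.
Here both period and group differ, so the two effects have to be weighed against each other.
P > In: relative to In, both the across-period and down-group shifts push P's electron affinity up.
Sb > P: this pair runs against the simple trend — see the exception note.
Si > Sb: period and group pull opposite ways; the down-group shift dominates (134 vs 103 kJ/mol).
S > Si: both are in period 3; the period trend gives S the larger value.
Note the exception: Sb has a higher electron affinity than P, contrary to the simple trend — both are half-filled np³, but the pairing/repulsion penalty for the added electron shrinks as the p orbitals become larger and more diffuse down the group, and for Sb that outweighs the weaker nuclear attraction.
Note the exception: Si has a higher electron affinity than P, contrary to the simple trend — adding an electron to P's half-filled 3p³ is unfavourable, so Si (3p²) has the more exothermic EA.
Tabulated electron affinity (kJ/mol): Si 134, P 72, S 200, In 29, Sb 103.
So from lowest to highest: In < P < Sb < Si < S.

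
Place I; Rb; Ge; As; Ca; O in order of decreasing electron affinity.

I > O > Ge > As > Rb > Ca

Adding an electron releases more energy for atoms nearer the top right (short of the noble gases).
Neither a single period nor a single group — weigh both effects.
Rb > Ca: this pair runs against the simple trend — see the exception note.
As > Rb: relative to Rb, both the across-period and down-group shifts push As's electron affinity up.
Ge > As: this pair runs against the simple trend — see the exception note.
O > Ge: relative to Ge, both the across-period and down-group shifts push O's electron affinity up.
I > O: period and group pull opposite ways; the across-period shift dominates (295 vs 141 kJ/mol).
Note the exception: Rb has a higher electron affinity than Ca, contrary to the simple trend — adding an electron to Ca (ns²) has to open a new, higher-energy np subshell, which is unfavourable.
Note the exception: Ge has a higher electron affinity than As, contrary to the simple trend — adding an electron to As's half-filled 4p³ is unfavourable, so Ge (4p²) has the more exothermic EA.
Tabulated electron affinity (kJ/mol): O 141, Ca 2, Ge 119, As 78, Rb 47, I 295.
So from highest to lowest: I > O > Ge > As > Rb > Ca.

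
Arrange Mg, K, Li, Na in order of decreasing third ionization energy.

After 2 electrons have been removed, what remains? Mg²⁺ is the bare [Ne] core; K²⁺ is already 1 electron into the core; Li²⁺ is already 1 electron into the core; Na²⁺ is already 1 electron into the core.
All of these are removing an electron from a noble-gas core or deeper; the smaller core (lower principal quantum number) is held far more tightly, and within a period the higher nuclear charge binds the same core more tightly.
The numbers (kJ/mol): Mg 7733, K 4420, Li 11815, Na 6910.
Hence IE_3: K < Na < Mg < Li.

Li > Mg > Na > K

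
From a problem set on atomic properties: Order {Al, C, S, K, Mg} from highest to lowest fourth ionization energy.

Al > Mg > C > K > S

After 3 electrons have been removed, what remains? Al³⁺ is the bare [Ne] core; C³⁺ still has 1 valence electron; S³⁺ still has 3 valence electrons; K³⁺ is already 2 electrons into the core; Mg³⁺ is already 1 electron into the core.
Usually core removal costs more than valence removal, but here the competition is close: a tightly held n=2 valence electron can cost more to remove than an n=3 core electron, so the actual values have to decide it.
Valence configurations: C³⁺ [He]2s¹, S³⁺ [Ne]3s²3p¹.
The numbers (kJ/mol): Al 11577, C 6223, S 4556, K 5877, Mg 10543.
Hence IE_4: S < K < C < Mg < Al.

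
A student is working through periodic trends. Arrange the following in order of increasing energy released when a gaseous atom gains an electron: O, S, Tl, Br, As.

Tl < As < O < S < Br

O is in period 2, group 16; S is in period 3, group 16; As is in period 4, group 15; Br is in period 4, group 17; Tl is in period 6, group 13.
Electron affinity generally becomes more exothermic across a period toward the halogens and less exothermic down a group.
Neither a single period nor a single group — weigh both effects.
As > Tl: both effects reinforce here, so As is clearly the higher of the two.
O > As: relative to As, both the across-period and down-group shifts push O's electron affinity up.
S > O: this pair runs against the simple trend — see the exception note.
Br > S: period and group pull opposite ways; the across-period shift dominates (325 vs 200 kJ/mol).
Note the exception: S has a higher electron affinity than O, contrary to the simple trend — the compact 2p subshell of O repels the added electron more than S's larger 3p does.
For reference (kJ/mol): O 141, S 200, As 78, Br 325, Tl 19.
So from lowest to highest: Tl < As < O < S < Br.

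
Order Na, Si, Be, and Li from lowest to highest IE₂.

Si < Be < Na < Li

The second ionization energy removes an electron from the +1 ion. For each element: Na⁺ is the bare [Ne] core; Si⁺ still has 3 valence electrons; Be⁺ still has 1 valence electron; Li⁺ is the bare [He] core.
Core electrons are held far more tightly than valence electrons, so Na and Li top the IE_2 order.
Valence configurations: Si⁺ [Ne]3s²3p¹, Be⁺ [He]2s¹.
Tabulated IE_2 (kJ/mol): Na 4562, Si 1577, Be 1757, Li 7298.
Hence IE_2: Si < Be < Na < Li.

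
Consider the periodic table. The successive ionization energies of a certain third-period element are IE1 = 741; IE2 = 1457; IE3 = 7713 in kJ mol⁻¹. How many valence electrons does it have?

Look for the largest jump between consecutive ionization energies: IE3/IE2 ≈ 5.3, far larger than any earlier ratio.
That jump marks the point where a core electron is being removed. So the atom has 2 valence electrons.

2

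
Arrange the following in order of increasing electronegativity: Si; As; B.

Si < B < As

Smaller atoms with higher effective nuclear charge are more electronegative.
These sit on a diagonal, where the across-period and down-group effects partly cancel.
B > Si: the two effects oppose for this pair; the down-group effect wins (2.04 vs 1.90).
As > B: period and group pull opposite ways; the across-period shift dominates (2.18 vs 2.04).
Tabulated electronegativity (Pauling): B 2.04, Si 1.90, As 2.18.
So from lowest to highest: Si < B < As.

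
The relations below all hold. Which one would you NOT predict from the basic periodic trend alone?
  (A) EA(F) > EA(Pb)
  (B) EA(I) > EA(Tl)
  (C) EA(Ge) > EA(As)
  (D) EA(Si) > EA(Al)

The general trend: electron affinity increases across a period and decreases down a group.
(A) F (period 2, group 17) vs Pb (period 6, group 14): the stated order agrees with the simple trend.
(B) I (period 5, group 17) vs Tl (period 6, group 13): the stated order agrees with the simple trend.
(C) Ge (period 4, group 14) vs As (period 4, group 15): the stated order contradicts the simple trend.
(D) Si (period 3, group 14) vs Al (period 3, group 13): the stated order agrees with the simple trend.
The exception is (C): adding an electron to As's half-filled 4p³ is unfavourable, so Ge (4p²) has the more exothermic EA.

(C)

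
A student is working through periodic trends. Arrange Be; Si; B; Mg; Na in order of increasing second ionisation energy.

IE_2 is the cost of taking one more electron from the +1 cation: Be⁺ still has 1 valence electron; Si⁺ still has 3 valence electrons; B⁺ still has 2 valence electrons; Mg⁺ still has 1 valence electron; Na⁺ is the bare [Ne] core.
Breaking into a closed-shell core is much more expensive than removing a leftover valence electron — Na has the largest IE_2 here.
Valence configurations: Be⁺ [He]2s¹, Si⁺ [Ne]3s²3p¹, B⁺ [He]2s², Mg⁺ [Ne]3s¹.
Tabulated IE_2 (kJ/mol): Be 1757, Si 1577, B 2427, Mg 1451, Na 4562.
Putting it together, IE_2: Mg < Si < Be < B < Na.

Mg < Si < Be < B < Na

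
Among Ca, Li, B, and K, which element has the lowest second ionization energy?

Consider each +1 ion: Ca⁺ still has 1 valence electron; Li⁺ is the bare [He] core; B⁺ still has 2 valence electrons; K⁺ is the bare [Ar] core.
Pulling an electron out of a noble-gas core costs far more than removing a remaining valence electron, so K and Li sit at the high end of IE_2.
Valence configurations: Ca⁺ [Ar]4s¹, B⁺ [He]2s².
Tabulated IE_2 (kJ/mol): Ca 1145, Li 7298, B 2427, K 3052.
Hence IE_2: Ca < B < K < Li.

Ca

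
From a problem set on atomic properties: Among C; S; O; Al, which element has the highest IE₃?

IE_3 is the cost of taking one more electron from the +2 cation: C²⁺ still has 2 valence electrons; S²⁺ still has 4 valence electrons; O²⁺ still has 4 valence electrons; Al²⁺ still has 1 valence electron.
All are still removing valence electrons, so compare the +2 ions as you would atoms: IE_3 generally rises across a period (higher Z_eff) and falls down a group (larger shell), subject to the usual subshell exceptions.
Valence configurations: C²⁺ [He]2s², S²⁺ [Ne]3s²3p², O²⁺ [He]2s²2p², Al²⁺ [Ne]3s¹.
Approximate IE_3 values (kJ/mol): C 4620, S 3357, O 5300, Al 2745.
Hence IE_3: Al < S < C < O.

O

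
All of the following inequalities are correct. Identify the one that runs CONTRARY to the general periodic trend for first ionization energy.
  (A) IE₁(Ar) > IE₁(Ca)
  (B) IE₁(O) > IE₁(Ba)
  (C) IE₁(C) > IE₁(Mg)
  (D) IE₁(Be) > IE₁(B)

(D)

The general trend: first ionization energy increases across a period and decreases down a group.
(A) Ar (period 3, group 18) vs Ca (period 4, group 2): the stated order agrees with the simple trend.
(B) O (period 2, group 16) vs Ba (period 6, group 2): the stated order agrees with the simple trend.
(C) C (period 2, group 14) vs Mg (period 3, group 2): the stated order agrees with the simple trend.
(D) Be (period 2, group 2) vs B (period 2, group 13): the stated order contradicts the simple trend.
The exception is (D): removing B's lone 2p electron is easier than breaking Be's filled 2s².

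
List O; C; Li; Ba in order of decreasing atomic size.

Ba, Li, C, O

Li is in period 2, group 1; C is in period 2, group 14; O is in period 2, group 16; Ba is in period 6, group 2.
Moving right in a period, electrons are added to the same shell under a stronger nuclear pull, so atoms get smaller; moving down, a new shell is opened and atoms get larger.
These span different periods and groups, so the two trends combine.
C > O: both are in period 2; the period trend gives C the larger value.
Li > C: Li lies to the left of C in period 2, so the across-period effect alone puts Li larger.
Ba > Li: the two effects oppose for this pair; the down-group effect wins (196 vs 133 pm).
For reference (pm): Li 133, C 75, O 63, Ba 196.
So from largest to smallest: Ba > Li > C > O.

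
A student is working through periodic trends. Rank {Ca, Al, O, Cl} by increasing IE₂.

Ca < Al < Cl < O

IE_2 is the cost of taking one more electron from the +1 cation: Ca⁺ still has 1 valence electron; Al⁺ still has 2 valence electrons; O⁺ still has 5 valence electrons; Cl⁺ still has 6 valence electrons.
All are still removing valence electrons, so compare the +1 ions as you would atoms: IE_2 generally rises across a period (higher Z_eff) and falls down a group (larger shell), subject to the usual subshell exceptions.
Valence configurations: Ca⁺ [Ar]4s¹, Al⁺ [Ne]3s², O⁺ [He]2s²2p³, Cl⁺ [Ne]3s²3p⁴.
The numbers (kJ/mol): Ca 1145, Al 1817, O 3388, Cl 2298.
Overall IE_2 order: Ca < Al < Cl < O.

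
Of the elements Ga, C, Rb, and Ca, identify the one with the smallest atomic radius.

C is in period 2, group 14; Ca is in period 4, group 2; Ga is in period 4, group 13; Rb is in period 5, group 1.
Moving right in a period, electrons are added to the same shell under a stronger nuclear pull, so atoms get smaller; moving down, a new shell is opened and atoms get larger.
Neither a single period nor a single group — weigh both effects.
Ga > C: relative to C, both the across-period and down-group shifts push Ga's atomic radius up.
Ca > Ga: both are in period 4; the period trend gives Ca the larger value.
Rb > Ca: both effects reinforce here, so Rb is clearly the larger of the two.
For reference (pm): C 75, Ca 171, Ga 124, Rb 210.
The smallest atomic radius among these belongs to C.

C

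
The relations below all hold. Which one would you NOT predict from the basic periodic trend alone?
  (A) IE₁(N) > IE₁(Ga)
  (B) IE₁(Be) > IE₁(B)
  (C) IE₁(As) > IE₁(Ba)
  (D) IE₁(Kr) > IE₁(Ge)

(B)

The general trend: first ionization energy increases across a period and decreases down a group.
(A) N (period 2, group 15) vs Ga (period 4, group 13): the stated order agrees with the simple trend.
(B) Be (period 2, group 2) vs B (period 2, group 13): the stated order contradicts the simple trend.
(C) As (period 4, group 15) vs Ba (period 6, group 2): the stated order agrees with the simple trend.
(D) Kr (period 4, group 18) vs Ge (period 4, group 14): the stated order agrees with the simple trend.
The exception is (B): removing B's lone 2p electron is easier than breaking Be's filled 2s².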